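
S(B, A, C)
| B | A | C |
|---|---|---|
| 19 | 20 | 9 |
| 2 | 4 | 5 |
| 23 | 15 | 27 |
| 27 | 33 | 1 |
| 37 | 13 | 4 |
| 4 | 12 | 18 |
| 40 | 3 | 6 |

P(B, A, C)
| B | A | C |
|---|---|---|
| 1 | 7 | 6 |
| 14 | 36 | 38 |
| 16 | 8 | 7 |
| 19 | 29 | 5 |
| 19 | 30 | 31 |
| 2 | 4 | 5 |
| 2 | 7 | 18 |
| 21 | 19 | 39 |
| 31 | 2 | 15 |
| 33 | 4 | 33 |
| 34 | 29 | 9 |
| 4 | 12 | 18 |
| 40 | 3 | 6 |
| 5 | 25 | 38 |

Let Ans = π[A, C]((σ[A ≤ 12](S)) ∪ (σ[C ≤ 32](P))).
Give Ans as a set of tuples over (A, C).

{(12, 18), (2, 15), (29, 5), (29, 9), (3, 6), (30, 31), (4, 5), (7, 18), (7, 6), (8, 7)}

Selection A ≤ 12: {(2, 4, 5), (4, 12, 18), (40, 3, 6)}
Selection C ≤ 32: {(1, 7, 6), (16, 8, 7), (19, 29, 5), (19, 30, 31), (2, 4, 5), (2, 7, 18), (31, 2, 15), (34, 29, 9), (4, 12, 18), (40, 3, 6)}
Taking the union: {(1, 7, 6), (16, 8, 7), (19, 29, 5), (19, 30, 31), (2, 4, 5), (2, 7, 18), (31, 2, 15), (34, 29, 9), (4, 12, 18), (40, 3, 6)}
Projecting to A, C: {(12, 18), (2, 15), (29, 5), (29, 9), (3, 6), (30, 31), (4, 5), (7, 18), (7, 6), (8, 7)}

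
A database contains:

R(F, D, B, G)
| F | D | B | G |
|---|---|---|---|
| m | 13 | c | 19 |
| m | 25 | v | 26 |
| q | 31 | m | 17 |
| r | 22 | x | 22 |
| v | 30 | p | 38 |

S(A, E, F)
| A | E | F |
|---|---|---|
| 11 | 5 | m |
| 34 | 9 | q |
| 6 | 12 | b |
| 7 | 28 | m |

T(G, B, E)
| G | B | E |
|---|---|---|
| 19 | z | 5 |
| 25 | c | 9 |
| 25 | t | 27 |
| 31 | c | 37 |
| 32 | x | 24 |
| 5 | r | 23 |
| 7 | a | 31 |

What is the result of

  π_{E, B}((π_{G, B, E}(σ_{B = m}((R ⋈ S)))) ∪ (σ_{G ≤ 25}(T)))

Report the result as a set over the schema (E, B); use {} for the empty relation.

Joining R and S on F yields {(m, 13, c, 19, 11, 5), (m, 13, c, 19, 7, 28), (m, 25, v, 26, 11, 5), (m, 25, v, 26, 7, 28), (q, 31, m, 17, 34, 9)}.
σ[B = m]: keep tuples satisfying B = m → {(q, 31, m, 17, 34, 9)}
Keep only column(s) G, B, E: {(17, m, 9)}
σ[G ≤ 25]: keep tuples satisfying G ≤ 25 → {(19, z, 5), (25, c, 9), (25, t, 27), (5, r, 23), (7, a, 31)}
Set union of the two operands is {(17, m, 9), (19, z, 5), (25, c, 9), (25, t, 27), (5, r, 23), (7, a, 31)}.
Keep only column(s) E, B: {(23, r), (27, t), (31, a), (5, z), (9, c), (9, m)}

{(23, r), (27, t), (31, a), (5, z), (9, c), (9, m)}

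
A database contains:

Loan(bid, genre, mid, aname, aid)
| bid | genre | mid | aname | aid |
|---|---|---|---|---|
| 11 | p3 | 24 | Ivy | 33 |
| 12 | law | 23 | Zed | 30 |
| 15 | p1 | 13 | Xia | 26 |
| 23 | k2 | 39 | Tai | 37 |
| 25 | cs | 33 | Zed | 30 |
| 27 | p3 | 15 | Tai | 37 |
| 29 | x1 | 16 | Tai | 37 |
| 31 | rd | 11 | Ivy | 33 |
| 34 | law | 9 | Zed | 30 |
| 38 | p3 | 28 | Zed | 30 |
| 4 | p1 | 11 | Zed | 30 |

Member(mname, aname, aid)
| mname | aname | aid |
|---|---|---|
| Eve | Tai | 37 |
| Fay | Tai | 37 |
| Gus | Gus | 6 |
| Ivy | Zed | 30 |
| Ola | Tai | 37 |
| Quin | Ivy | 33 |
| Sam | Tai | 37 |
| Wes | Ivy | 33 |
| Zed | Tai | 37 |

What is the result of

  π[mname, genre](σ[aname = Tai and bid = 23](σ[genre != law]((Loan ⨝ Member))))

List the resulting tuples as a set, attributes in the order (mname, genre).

{(Eve, k2), (Fay, k2), (Ola, k2), (Sam, k2), (Zed, k2)}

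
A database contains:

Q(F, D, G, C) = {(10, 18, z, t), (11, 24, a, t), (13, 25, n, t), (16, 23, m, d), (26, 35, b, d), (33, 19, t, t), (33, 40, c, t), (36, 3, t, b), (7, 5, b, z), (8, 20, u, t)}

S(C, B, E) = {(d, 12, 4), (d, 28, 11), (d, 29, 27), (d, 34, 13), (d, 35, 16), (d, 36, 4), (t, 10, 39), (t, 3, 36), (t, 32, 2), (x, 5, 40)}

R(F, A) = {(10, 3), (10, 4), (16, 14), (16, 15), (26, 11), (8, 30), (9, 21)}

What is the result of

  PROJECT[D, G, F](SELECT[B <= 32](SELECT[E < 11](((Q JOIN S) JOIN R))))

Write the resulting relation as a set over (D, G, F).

{(18, z, 10), (20, u, 8), (23, m, 16), (35, b, 26)}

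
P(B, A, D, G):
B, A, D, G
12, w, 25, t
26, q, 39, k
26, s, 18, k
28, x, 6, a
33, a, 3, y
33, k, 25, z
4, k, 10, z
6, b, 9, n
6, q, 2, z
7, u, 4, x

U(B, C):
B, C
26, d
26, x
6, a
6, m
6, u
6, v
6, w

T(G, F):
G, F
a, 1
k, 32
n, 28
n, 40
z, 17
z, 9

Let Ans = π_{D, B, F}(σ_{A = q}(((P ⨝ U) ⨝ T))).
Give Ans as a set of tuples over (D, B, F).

Joining P and U on B yields {(26, q, 39, k, d), (26, q, 39, k, x), (26, s, 18, k, d), (26, s, 18, k, x), (6, b, 9, n, a), (6, b, 9, n, m), (6, b, 9, n, u), (6, b, 9, n, v), (6, b, 9, n, w), (6, q, 2, z, a), (6, q, 2, z, m), (6, q, 2, z, u), (6, q, 2, z, v), (6, q, 2, z, w)}.
Joining (P ⨝ U) and T on G yields {(26, q, 39, k, d, 32), (26, q, 39, k, x, 32), (26, s, 18, k, d, 32), (26, s, 18, k, x, 32), (6, b, 9, n, a, 28), (6, b, 9, n, a, 40), (6, b, 9, n, m, 28), (6, b, 9, n, m, 40), (6, b, 9, n, u, 28), (6, b, 9, n, u, 40), (6, b, 9, n, v, 28), (6, b, 9, n, v, 40), (6, b, 9, n, w, 28), (6, b, 9, n, w, 40), (6, q, 2, z, a, 17), (6, q, 2, z, a, 9), (6, q, 2, z, m, 17), (6, q, 2, z, m, 9), (6, q, 2, z, u, 17), (6, q, 2, z, u, 9), (6, q, 2, z, v, 17), (6, q, 2, z, v, 9), (6, q, 2, z, w, 17), (6, q, 2, z, w, 9)}.
Apply σ_{A = q}; surviving tuples: {(26, q, 39, k, d, 32), (26, q, 39, k, x, 32), (6, q, 2, z, a, 17), (6, q, 2, z, a, 9), (6, q, 2, z, m, 17), (6, q, 2, z, m, 9), (6, q, 2, z, u, 17), (6, q, 2, z, u, 9), (6, q, 2, z, v, 17), (6, q, 2, z, v, 9), (6, q, 2, z, w, 17), (6, q, 2, z, w, 9)}
Keep only column(s) D, B, F (9 duplicate(s) eliminated): {(2, 6, 17), (2, 6, 9), (39, 26, 32)}

{(2, 6, 17), (2, 6, 9), (39, 26, 32)}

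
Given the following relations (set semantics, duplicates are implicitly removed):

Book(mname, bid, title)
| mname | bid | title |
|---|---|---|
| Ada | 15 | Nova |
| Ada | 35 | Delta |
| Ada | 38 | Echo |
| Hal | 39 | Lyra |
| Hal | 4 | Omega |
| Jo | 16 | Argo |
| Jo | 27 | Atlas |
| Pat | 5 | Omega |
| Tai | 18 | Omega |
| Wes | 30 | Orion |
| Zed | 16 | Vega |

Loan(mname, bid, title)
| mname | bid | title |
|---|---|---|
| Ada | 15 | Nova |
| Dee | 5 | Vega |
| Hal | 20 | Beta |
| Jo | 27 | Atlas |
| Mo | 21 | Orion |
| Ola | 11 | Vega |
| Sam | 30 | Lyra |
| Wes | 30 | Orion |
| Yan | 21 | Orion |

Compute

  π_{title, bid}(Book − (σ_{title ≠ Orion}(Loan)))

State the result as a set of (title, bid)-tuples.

{(Argo, 16), (Delta, 35), (Echo, 38), (Lyra, 39), (Omega, 18), (Omega, 4), (Omega, 5), (Orion, 30), (Vega, 16)}

σ[title ≠ Orion]: keep tuples satisfying title ≠ Orion → {(Ada, 15, Nova), (Dee, 5, Vega), (Hal, 20, Beta), (Jo, 27, Atlas), (Ola, 11, Vega), (Sam, 30, Lyra)}
Difference: {(Ada, 15, Nova), (Ada, 35, Delta), (Ada, 38, Echo), (Hal, 39, Lyra), (Hal, 4, Omega), (Jo, 16, Argo), (Jo, 27, Atlas), (Pat, 5, Omega), (Tai, 18, Omega), (Wes, 30, Orion), (Zed, 16, Vega)} with {(Ada, 15, Nova), (Dee, 5, Vega), (Hal, 20, Beta), (Jo, 27, Atlas), (Ola, 11, Vega), (Sam, 30, Lyra)} → {(Ada, 35, Delta), (Ada, 38, Echo), (Hal, 39, Lyra), (Hal, 4, Omega), (Jo, 16, Argo), (Pat, 5, Omega), (Tai, 18, Omega), (Wes, 30, Orion), (Zed, 16, Vega)}
Projecting to title, bid: {(Argo, 16), (Delta, 35), (Echo, 38), (Lyra, 39), (Omega, 18), (Omega, 4), (Omega, 5), (Orion, 30), (Vega, 16)}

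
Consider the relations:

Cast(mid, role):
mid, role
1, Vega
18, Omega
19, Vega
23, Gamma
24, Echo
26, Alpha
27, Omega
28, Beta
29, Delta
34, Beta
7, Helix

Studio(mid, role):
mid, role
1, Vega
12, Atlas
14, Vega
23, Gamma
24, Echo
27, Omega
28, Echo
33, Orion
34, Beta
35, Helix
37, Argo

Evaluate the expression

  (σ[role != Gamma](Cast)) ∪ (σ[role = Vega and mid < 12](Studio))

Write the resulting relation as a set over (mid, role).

{(1, Vega), (18, Omega), (19, Vega), (24, Echo), (26, Alpha), (27, Omega), (28, Beta), (29, Delta), (34, Beta), (7, Helix)}

Selection role != Gamma: {(1, Vega), (18, Omega), (19, Vega), (24, Echo), (26, Alpha), (27, Omega), (28, Beta), (29, Delta), (34, Beta), (7, Helix)}
Selection role = Vega and mid < 12: {(1, Vega)}
Union: {(1, Vega), (18, Omega), (19, Vega), (24, Echo), (26, Alpha), (27, Omega), (28, Beta), (29, Delta), (34, Beta), (7, Helix)} with {(1, Vega)} → {(1, Vega), (18, Omega), (19, Vega), (24, Echo), (26, Alpha), (27, Omega), (28, Beta), (29, Delta), (34, Beta), (7, Helix)}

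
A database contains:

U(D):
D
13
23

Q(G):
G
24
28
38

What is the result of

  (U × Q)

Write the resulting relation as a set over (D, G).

{(13, 24), (13, 28), (13, 38), (23, 24), (23, 28), (23, 38)}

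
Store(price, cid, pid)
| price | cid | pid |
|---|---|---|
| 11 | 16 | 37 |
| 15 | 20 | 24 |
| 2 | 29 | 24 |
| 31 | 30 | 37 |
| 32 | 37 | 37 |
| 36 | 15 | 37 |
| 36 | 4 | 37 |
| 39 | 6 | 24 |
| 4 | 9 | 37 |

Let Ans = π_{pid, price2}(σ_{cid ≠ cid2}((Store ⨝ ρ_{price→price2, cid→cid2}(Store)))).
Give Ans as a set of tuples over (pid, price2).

{(24, 15), (24, 2), (24, 39), (37, 11), (37, 31), (37, 32), (37, 36), (37, 4)}

ρ[price→price2, cid→cid2]: schema becomes (price2, cid2, pid); tuples unchanged.
Joining Store and ρ_{price→price2, cid→cid2}(Store) on pid yields {(11, 16, 37, 11, 16), (11, 16, 37, 31, 30), (11, 16, 37, 32, 37), (11, 16, 37, 36, 15), (11, 16, 37, 36, 4), (11, 16, 37, 4, 9), (15, 20, 24, 15, 20), (15, 20, 24, 2, 29), (15, 20, 24, 39, 6), (2, 29, 24, 15, 20), (2, 29, 24, 2, 29), (2, 29, 24, 39, 6), (31, 30, 37, 11, 16), (31, 30, 37, 31, 30), (31, 30, 37, 32, 37), (31, 30, 37, 36, 15), (31, 30, 37, 36, 4), (31, 30, 37, 4, 9), (32, 37, 37, 11, 16), (32, 37, 37, 31, 30), (32, 37, 37, 32, 37), (32, 37, 37, 36, 15), (32, 37, 37, 36, 4), (32, 37, 37, 4, 9), (36, 15, 37, 11, 16), (36, 15, 37, 31, 30), (36, 15, 37, 32, 37), (36, 15, 37, 36, 15), (36, 15, 37, 36, 4), (36, 15, 37, 4, 9), (36, 4, 37, 11, 16), (36, 4, 37, 31, 30), (36, 4, 37, 32, 37), (36, 4, 37, 36, 15), (36, 4, 37, 36, 4), (36, 4, 37, 4, 9), (39, 6, 24, 15, 20), (39, 6, 24, 2, 29), (39, 6, 24, 39, 6), (4, 9, 37, 11, 16), (4, 9, 37, 31, 30), (4, 9, 37, 32, 37), (4, 9, 37, 36, 15), (4, 9, 37, 36, 4), (4, 9, 37, 4, 9)}.
Selection cid ≠ cid2: {(11, 16, 37, 31, 30), (11, 16, 37, 32, 37), (11, 16, 37, 36, 15), (11, 16, 37, 36, 4), (11, 16, 37, 4, 9), (15, 20, 24, 2, 29), (15, 20, 24, 39, 6), (2, 29, 24, 15, 20), (2, 29, 24, 39, 6), (31, 30, 37, 11, 16), (31, 30, 37, 32, 37), (31, 30, 37, 36, 15), (31, 30, 37, 36, 4), (31, 30, 37, 4, 9), (32, 37, 37, 11, 16), (32, 37, 37, 31, 30), (32, 37, 37, 36, 15), (32, 37, 37, 36, 4), (32, 37, 37, 4, 9), (36, 15, 37, 11, 16), (36, 15, 37, 31, 30), (36, 15, 37, 32, 37), (36, 15, 37, 36, 4), (36, 15, 37, 4, 9), (36, 4, 37, 11, 16), (36, 4, 37, 31, 30), (36, 4, 37, 32, 37), (36, 4, 37, 36, 15), (36, 4, 37, 4, 9), (39, 6, 24, 15, 20), (39, 6, 24, 2, 29), (4, 9, 37, 11, 16), (4, 9, 37, 31, 30), (4, 9, 37, 32, 37), (4, 9, 37, 36, 15), (4, 9, 37, 36, 4)}
Projecting to pid, price2 (28 duplicate(s) eliminated): {(24, 15), (24, 2), (24, 39), (37, 11), (37, 31), (37, 32), (37, 36), (37, 4)}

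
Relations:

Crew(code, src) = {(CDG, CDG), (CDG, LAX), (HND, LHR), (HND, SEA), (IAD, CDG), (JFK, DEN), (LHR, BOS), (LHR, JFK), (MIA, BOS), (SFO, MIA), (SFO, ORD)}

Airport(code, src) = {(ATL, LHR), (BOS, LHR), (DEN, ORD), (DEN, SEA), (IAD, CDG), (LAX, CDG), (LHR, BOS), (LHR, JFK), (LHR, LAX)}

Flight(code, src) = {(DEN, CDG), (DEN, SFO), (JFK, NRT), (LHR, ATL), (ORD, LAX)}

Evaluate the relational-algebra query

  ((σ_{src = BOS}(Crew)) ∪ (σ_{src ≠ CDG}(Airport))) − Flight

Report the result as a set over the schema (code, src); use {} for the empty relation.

Filtering on src = BOS leaves {(LHR, BOS), (MIA, BOS)}.
Filtering on src ≠ CDG leaves {(ATL, LHR), (BOS, LHR), (DEN, ORD), (DEN, SEA), (LHR, BOS), (LHR, JFK), (LHR, LAX)}.
Set union of the two operands is {(ATL, LHR), (BOS, LHR), (DEN, ORD), (DEN, SEA), (LHR, BOS), (LHR, JFK), (LHR, LAX), (MIA, BOS)}.
Set difference of the two operands is {(ATL, LHR), (BOS, LHR), (DEN, ORD), (DEN, SEA), (LHR, BOS), (LHR, JFK), (LHR, LAX), (MIA, BOS)}.

{(ATL, LHR), (BOS, LHR), (DEN, ORD), (DEN, SEA), (LHR, BOS), (LHR, JFK), (LHR, LAX), (MIA, BOS)}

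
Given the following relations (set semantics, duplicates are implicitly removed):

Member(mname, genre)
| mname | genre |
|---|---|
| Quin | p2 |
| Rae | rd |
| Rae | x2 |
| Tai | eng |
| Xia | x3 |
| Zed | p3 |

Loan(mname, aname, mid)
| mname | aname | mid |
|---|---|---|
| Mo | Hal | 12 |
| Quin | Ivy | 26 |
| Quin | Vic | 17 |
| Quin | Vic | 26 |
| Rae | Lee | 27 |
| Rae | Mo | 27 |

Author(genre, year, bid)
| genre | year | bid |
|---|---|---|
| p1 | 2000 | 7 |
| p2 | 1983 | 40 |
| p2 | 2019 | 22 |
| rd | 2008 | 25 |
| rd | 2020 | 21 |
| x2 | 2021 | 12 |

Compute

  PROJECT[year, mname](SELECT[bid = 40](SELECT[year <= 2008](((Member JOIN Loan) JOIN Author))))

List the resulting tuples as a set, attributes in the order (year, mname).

{(1983, Quin)}

Member ⋈ Loan (natural join on mname): {(Quin, p2, Ivy, 26), (Quin, p2, Vic, 17), (Quin, p2, Vic, 26), (Rae, rd, Lee, 27), (Rae, rd, Mo, 27), (Rae, x2, Lee, 27), (Rae, x2, Mo, 27)}
(Member JOIN Loan) ⋈ Author (natural join on genre): {(Quin, p2, Ivy, 26, 1983, 40), (Quin, p2, Ivy, 26, 2019, 22), (Quin, p2, Vic, 17, 1983, 40), (Quin, p2, Vic, 17, 2019, 22), (Quin, p2, Vic, 26, 1983, 40), (Quin, p2, Vic, 26, 2019, 22), (Rae, rd, Lee, 27, 2008, 25), (Rae, rd, Lee, 27, 2020, 21), (Rae, rd, Mo, 27, 2008, 25), (Rae, rd, Mo, 27, 2020, 21), (Rae, x2, Lee, 27, 2021, 12), (Rae, x2, Mo, 27, 2021, 12)}
Filtering on year <= 2008 leaves {(Quin, p2, Ivy, 26, 1983, 40), (Quin, p2, Vic, 17, 1983, 40), (Quin, p2, Vic, 26, 1983, 40), (Rae, rd, Lee, 27, 2008, 25), (Rae, rd, Mo, 27, 2008, 25)}.
Filtering on bid = 40 leaves {(Quin, p2, Ivy, 26, 1983, 40), (Quin, p2, Vic, 17, 1983, 40), (Quin, p2, Vic, 26, 1983, 40)}.
Keep only column(s) year, mname (2 duplicate(s) eliminated): {(1983, Quin)}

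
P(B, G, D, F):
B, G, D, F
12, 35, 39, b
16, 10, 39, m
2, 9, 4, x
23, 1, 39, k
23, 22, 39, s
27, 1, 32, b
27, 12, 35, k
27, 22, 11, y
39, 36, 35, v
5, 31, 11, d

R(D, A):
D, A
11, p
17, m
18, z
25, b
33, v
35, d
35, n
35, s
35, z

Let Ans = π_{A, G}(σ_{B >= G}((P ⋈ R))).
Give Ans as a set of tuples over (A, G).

Joining P and R on D yields {(27, 12, 35, k, d), (27, 12, 35, k, n), (27, 12, 35, k, s), (27, 12, 35, k, z), (27, 22, 11, y, p), (39, 36, 35, v, d), (39, 36, 35, v, n), (39, 36, 35, v, s), (39, 36, 35, v, z), (5, 31, 11, d, p)}.
σ[B >= G]: keep tuples satisfying B >= G → {(27, 12, 35, k, d), (27, 12, 35, k, n), (27, 12, 35, k, s), (27, 12, 35, k, z), (27, 22, 11, y, p), (39, 36, 35, v, d), (39, 36, 35, v, n), (39, 36, 35, v, s), (39, 36, 35, v, z)}
Projecting to A, G: {(d, 12), (d, 36), (n, 12), (n, 36), (p, 22), (s, 12), (s, 36), (z, 12), (z, 36)}

{(d, 12), (d, 36), (n, 12), (n, 36), (p, 22), (s, 12), (s, 36), (z, 12), (z, 36)}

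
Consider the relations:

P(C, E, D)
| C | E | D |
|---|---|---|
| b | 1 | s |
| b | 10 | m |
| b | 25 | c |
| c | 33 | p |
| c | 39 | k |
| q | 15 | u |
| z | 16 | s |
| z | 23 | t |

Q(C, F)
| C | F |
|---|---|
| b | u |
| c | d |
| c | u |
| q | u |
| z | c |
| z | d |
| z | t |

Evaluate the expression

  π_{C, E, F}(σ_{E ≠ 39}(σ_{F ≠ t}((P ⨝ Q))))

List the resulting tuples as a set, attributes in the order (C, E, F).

{(b, 1, u), (b, 10, u), (b, 25, u), (c, 33, d), (c, 33, u), (q, 15, u), (z, 16, c), (z, 16, d), (z, 23, c), (z, 23, d)}

P ⋈ Q (natural join on C): {(b, 1, s, u), (b, 10, m, u), (b, 25, c, u), (c, 33, p, d), (c, 33, p, u), (c, 39, k, d), (c, 39, k, u), (q, 15, u, u), (z, 16, s, c), (z, 16, s, d), (z, 16, s, t), (z, 23, t, c), (z, 23, t, d), (z, 23, t, t)}
σ[F ≠ t]: keep tuples satisfying F ≠ t → {(b, 1, s, u), (b, 10, m, u), (b, 25, c, u), (c, 33, p, d), (c, 33, p, u), (c, 39, k, d), (c, 39, k, u), (q, 15, u, u), (z, 16, s, c), (z, 16, s, d), (z, 23, t, c), (z, 23, t, d)}
σ[E ≠ 39]: keep tuples satisfying E ≠ 39 → {(b, 1, s, u), (b, 10, m, u), (b, 25, c, u), (c, 33, p, d), (c, 33, p, u), (q, 15, u, u), (z, 16, s, c), (z, 16, s, d), (z, 23, t, c), (z, 23, t, d)}
π[C, E, F]: project onto (C, E, F) → {(b, 1, u), (b, 10, u), (b, 25, u), (c, 33, d), (c, 33, u), (q, 15, u), (z, 16, c), (z, 16, d), (z, 23, c), (z, 23, d)}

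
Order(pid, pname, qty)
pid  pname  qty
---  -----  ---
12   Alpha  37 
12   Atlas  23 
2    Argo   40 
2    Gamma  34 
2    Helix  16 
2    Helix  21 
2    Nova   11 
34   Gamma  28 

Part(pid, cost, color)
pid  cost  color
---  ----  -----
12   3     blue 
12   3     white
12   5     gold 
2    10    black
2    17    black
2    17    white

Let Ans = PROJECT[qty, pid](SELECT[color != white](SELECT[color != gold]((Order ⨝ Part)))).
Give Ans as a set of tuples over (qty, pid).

{(11, 2), (16, 2), (21, 2), (23, 12), (34, 2), (37, 12), (40, 2)}

Joining Order and Part on pid yields {(12, Alpha, 37, 3, blue), (12, Alpha, 37, 3, white), (12, Alpha, 37, 5, gold), (12, Atlas, 23, 3, blue), (12, Atlas, 23, 3, white), (12, Atlas, 23, 5, gold), (2, Argo, 40, 10, black), (2, Argo, 40, 17, black), (2, Argo, 40, 17, white), (2, Gamma, 34, 10, black), (2, Gamma, 34, 17, black), (2, Gamma, 34, 17, white), (2, Helix, 16, 10, black), (2, Helix, 16, 17, black), (2, Helix, 16, 17, white), (2, Helix, 21, 10, black), (2, Helix, 21, 17, black), (2, Helix, 21, 17, white), (2, Nova, 11, 10, black), (2, Nova, 11, 17, black), (2, Nova, 11, 17, white)}.
σ[color != gold]: keep tuples satisfying color != gold → {(12, Alpha, 37, 3, blue), (12, Alpha, 37, 3, white), (12, Atlas, 23, 3, blue), (12, Atlas, 23, 3, white), (2, Argo, 40, 10, black), (2, Argo, 40, 17, black), (2, Argo, 40, 17, white), (2, Gamma, 34, 10, black), (2, Gamma, 34, 17, black), (2, Gamma, 34, 17, white), (2, Helix, 16, 10, black), (2, Helix, 16, 17, black), (2, Helix, 16, 17, white), (2, Helix, 21, 10, black), (2, Helix, 21, 17, black), (2, Helix, 21, 17, white), (2, Nova, 11, 10, black), (2, Nova, 11, 17, black), (2, Nova, 11, 17, white)}
σ[color != white]: keep tuples satisfying color != white → {(12, Alpha, 37, 3, blue), (12, Atlas, 23, 3, blue), (2, Argo, 40, 10, black), (2, Argo, 40, 17, black), (2, Gamma, 34, 10, black), (2, Gamma, 34, 17, black), (2, Helix, 16, 10, black), (2, Helix, 16, 17, black), (2, Helix, 21, 10, black), (2, Helix, 21, 17, black), (2, Nova, 11, 10, black), (2, Nova, 11, 17, black)}
Keep only column(s) qty, pid (5 duplicate(s) eliminated): {(11, 2), (16, 2), (21, 2), (23, 12), (34, 2), (37, 12), (40, 2)}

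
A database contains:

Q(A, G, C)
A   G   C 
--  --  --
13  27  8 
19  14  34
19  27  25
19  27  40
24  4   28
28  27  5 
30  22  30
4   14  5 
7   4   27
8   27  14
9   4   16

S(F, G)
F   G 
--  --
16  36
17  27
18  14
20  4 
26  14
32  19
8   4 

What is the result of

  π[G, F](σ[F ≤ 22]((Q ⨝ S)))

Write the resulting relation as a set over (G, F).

{(14, 18), (27, 17), (4, 20), (4, 8)}

Joining Q and S on G yields {(13, 27, 8, 17), (19, 14, 34, 18), (19, 14, 34, 26), (19, 27, 25, 17), (19, 27, 40, 17), (24, 4, 28, 20), (24, 4, 28, 8), (28, 27, 5, 17), (4, 14, 5, 18), (4, 14, 5, 26), (7, 4, 27, 20), (7, 4, 27, 8), (8, 27, 14, 17), (9, 4, 16, 20), (9, 4, 16, 8)}.
σ[F ≤ 22]: keep tuples satisfying F ≤ 22 → {(13, 27, 8, 17), (19, 14, 34, 18), (19, 27, 25, 17), (19, 27, 40, 17), (24, 4, 28, 20), (24, 4, 28, 8), (28, 27, 5, 17), (4, 14, 5, 18), (7, 4, 27, 20), (7, 4, 27, 8), (8, 27, 14, 17), (9, 4, 16, 20), (9, 4, 16, 8)}
Keep only column(s) G, F (9 duplicate(s) eliminated): {(14, 18), (27, 17), (4, 20), (4, 8)}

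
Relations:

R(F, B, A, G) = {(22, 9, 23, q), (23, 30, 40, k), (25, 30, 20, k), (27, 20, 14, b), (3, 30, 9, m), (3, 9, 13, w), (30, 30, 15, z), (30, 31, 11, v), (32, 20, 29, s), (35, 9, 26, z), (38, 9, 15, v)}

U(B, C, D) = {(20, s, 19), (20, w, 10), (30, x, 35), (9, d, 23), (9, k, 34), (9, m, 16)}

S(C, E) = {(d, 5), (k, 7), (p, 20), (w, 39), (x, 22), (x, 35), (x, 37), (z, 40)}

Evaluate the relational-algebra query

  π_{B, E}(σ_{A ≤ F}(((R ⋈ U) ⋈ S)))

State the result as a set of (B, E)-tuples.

Joining R and U on B yields {(22, 9, 23, q, d, 23), (22, 9, 23, q, k, 34), (22, 9, 23, q, m, 16), (23, 30, 40, k, x, 35), (25, 30, 20, k, x, 35), (27, 20, 14, b, s, 19), (27, 20, 14, b, w, 10), (3, 30, 9, m, x, 35), (3, 9, 13, w, d, 23), (3, 9, 13, w, k, 34), (3, 9, 13, w, m, 16), (30, 30, 15, z, x, 35), (32, 20, 29, s, s, 19), (32, 20, 29, s, w, 10), (35, 9, 26, z, d, 23), (35, 9, 26, z, k, 34), (35, 9, 26, z, m, 16), (38, 9, 15, v, d, 23), (38, 9, 15, v, k, 34), (38, 9, 15, v, m, 16)}.
Joining (R ⋈ U) and S on C yields {(22, 9, 23, q, d, 23, 5), (22, 9, 23, q, k, 34, 7), (23, 30, 40, k, x, 35, 22), (23, 30, 40, k, x, 35, 35), (23, 30, 40, k, x, 35, 37), (25, 30, 20, k, x, 35, 22), (25, 30, 20, k, x, 35, 35), (25, 30, 20, k, x, 35, 37), (27, 20, 14, b, w, 10, 39), (3, 30, 9, m, x, 35, 22), (3, 30, 9, m, x, 35, 35), (3, 30, 9, m, x, 35, 37), (3, 9, 13, w, d, 23, 5), (3, 9, 13, w, k, 34, 7), (30, 30, 15, z, x, 35, 22), (30, 30, 15, z, x, 35, 35), (30, 30, 15, z, x, 35, 37), (32, 20, 29, s, w, 10, 39), (35, 9, 26, z, d, 23, 5), (35, 9, 26, z, k, 34, 7), (38, 9, 15, v, d, 23, 5), (38, 9, 15, v, k, 34, 7)}.
Filtering on A ≤ F leaves {(25, 30, 20, k, x, 35, 22), (25, 30, 20, k, x, 35, 35), (25, 30, 20, k, x, 35, 37), (27, 20, 14, b, w, 10, 39), (30, 30, 15, z, x, 35, 22), (30, 30, 15, z, x, 35, 35), (30, 30, 15, z, x, 35, 37), (32, 20, 29, s, w, 10, 39), (35, 9, 26, z, d, 23, 5), (35, 9, 26, z, k, 34, 7), (38, 9, 15, v, d, 23, 5), (38, 9, 15, v, k, 34, 7)}.
π_{B, E} gives {(20, 39), (30, 22), (30, 35), (30, 37), (9, 5), (9, 7)} (6 duplicate(s) eliminated).

{(20, 39), (30, 22), (30, 35), (30, 37), (9, 5), (9, 7)}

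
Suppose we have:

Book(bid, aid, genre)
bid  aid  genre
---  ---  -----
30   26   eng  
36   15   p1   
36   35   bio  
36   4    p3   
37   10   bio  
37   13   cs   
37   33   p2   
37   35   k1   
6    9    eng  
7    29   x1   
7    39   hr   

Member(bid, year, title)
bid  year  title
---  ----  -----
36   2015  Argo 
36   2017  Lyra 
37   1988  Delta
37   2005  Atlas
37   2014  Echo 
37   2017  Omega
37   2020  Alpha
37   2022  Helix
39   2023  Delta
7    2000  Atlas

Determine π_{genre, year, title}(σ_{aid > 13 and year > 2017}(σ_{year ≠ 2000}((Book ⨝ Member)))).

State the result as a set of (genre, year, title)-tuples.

Natural join on bid: {(36, 15, p1, 2015, Argo), (36, 15, p1, 2017, Lyra), (36, 35, bio, 2015, Argo), (36, 35, bio, 2017, Lyra), (36, 4, p3, 2015, Argo), (36, 4, p3, 2017, Lyra), (37, 10, bio, 1988, Delta), (37, 10, bio, 2005, Atlas), (37, 10, bio, 2014, Echo), (37, 10, bio, 2017, Omega), (37, 10, bio, 2020, Alpha), (37, 10, bio, 2022, Helix), (37, 13, cs, 1988, Delta), (37, 13, cs, 2005, Atlas), (37, 13, cs, 2014, Echo), (37, 13, cs, 2017, Omega), (37, 13, cs, 2020, Alpha), (37, 13, cs, 2022, Helix), (37, 33, p2, 1988, Delta), (37, 33, p2, 2005, Atlas), (37, 33, p2, 2014, Echo), (37, 33, p2, 2017, Omega), (37, 33, p2, 2020, Alpha), (37, 33, p2, 2022, Helix), (37, 35, k1, 1988, Delta), (37, 35, k1, 2005, Atlas), (37, 35, k1, 2014, Echo), (37, 35, k1, 2017, Omega), (37, 35, k1, 2020, Alpha), (37, 35, k1, 2022, Helix), (7, 29, x1, 2000, Atlas), (7, 39, hr, 2000, Atlas)}
Filtering on year ≠ 2000 leaves {(36, 15, p1, 2015, Argo), (36, 15, p1, 2017, Lyra), (36, 35, bio, 2015, Argo), (36, 35, bio, 2017, Lyra), (36, 4, p3, 2015, Argo), (36, 4, p3, 2017, Lyra), (37, 10, bio, 1988, Delta), (37, 10, bio, 2005, Atlas), (37, 10, bio, 2014, Echo), (37, 10, bio, 2017, Omega), (37, 10, bio, 2020, Alpha), (37, 10, bio, 2022, Helix), (37, 13, cs, 1988, Delta), (37, 13, cs, 2005, Atlas), (37, 13, cs, 2014, Echo), (37, 13, cs, 2017, Omega), (37, 13, cs, 2020, Alpha), (37, 13, cs, 2022, Helix), (37, 33, p2, 1988, Delta), (37, 33, p2, 2005, Atlas), (37, 33, p2, 2014, Echo), (37, 33, p2, 2017, Omega), (37, 33, p2, 2020, Alpha), (37, 33, p2, 2022, Helix), (37, 35, k1, 1988, Delta), (37, 35, k1, 2005, Atlas), (37, 35, k1, 2014, Echo), (37, 35, k1, 2017, Omega), (37, 35, k1, 2020, Alpha), (37, 35, k1, 2022, Helix)}.
Filtering on aid > 13 and year > 2017 leaves {(37, 33, p2, 2020, Alpha), (37, 33, p2, 2022, Helix), (37, 35, k1, 2020, Alpha), (37, 35, k1, 2022, Helix)}.
π_{genre, year, title} gives {(k1, 2020, Alpha), (k1, 2022, Helix), (p2, 2020, Alpha), (p2, 2022, Helix)}.

{(k1, 2020, Alpha), (k1, 2022, Helix), (p2, 2020, Alpha), (p2, 2022, Helix)}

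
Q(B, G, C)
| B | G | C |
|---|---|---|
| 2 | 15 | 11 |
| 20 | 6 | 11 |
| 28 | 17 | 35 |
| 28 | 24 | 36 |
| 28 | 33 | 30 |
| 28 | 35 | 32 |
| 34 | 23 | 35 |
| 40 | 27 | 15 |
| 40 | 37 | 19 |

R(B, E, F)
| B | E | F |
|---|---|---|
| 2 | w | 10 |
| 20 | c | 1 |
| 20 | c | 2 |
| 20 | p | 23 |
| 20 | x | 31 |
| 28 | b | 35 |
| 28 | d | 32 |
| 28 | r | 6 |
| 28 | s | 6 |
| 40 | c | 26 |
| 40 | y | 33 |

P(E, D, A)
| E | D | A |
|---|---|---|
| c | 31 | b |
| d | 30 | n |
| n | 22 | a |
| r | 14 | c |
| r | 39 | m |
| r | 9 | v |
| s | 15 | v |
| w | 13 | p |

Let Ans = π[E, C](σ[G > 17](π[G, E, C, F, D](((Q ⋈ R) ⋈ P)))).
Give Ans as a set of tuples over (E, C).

Joining Q and R on B yields {(2, 15, 11, w, 10), (20, 6, 11, c, 1), (20, 6, 11, c, 2), (20, 6, 11, p, 23), (20, 6, 11, x, 31), (28, 17, 35, b, 35), (28, 17, 35, d, 32), (28, 17, 35, r, 6), (28, 17, 35, s, 6), (28, 24, 36, b, 35), (28, 24, 36, d, 32), (28, 24, 36, r, 6), (28, 24, 36, s, 6), (28, 33, 30, b, 35), (28, 33, 30, d, 32), (28, 33, 30, r, 6), (28, 33, 30, s, 6), (28, 35, 32, b, 35), (28, 35, 32, d, 32), (28, 35, 32, r, 6), (28, 35, 32, s, 6), (40, 27, 15, c, 26), (40, 27, 15, y, 33), (40, 37, 19, c, 26), (40, 37, 19, y, 33)}.
Joining (Q ⋈ R) and P on E yields {(2, 15, 11, w, 10, 13, p), (20, 6, 11, c, 1, 31, b), (20, 6, 11, c, 2, 31, b), (28, 17, 35, d, 32, 30, n), (28, 17, 35, r, 6, 14, c), (28, 17, 35, r, 6, 39, m), (28, 17, 35, r, 6, 9, v), (28, 17, 35, s, 6, 15, v), (28, 24, 36, d, 32, 30, n), (28, 24, 36, r, 6, 14, c), (28, 24, 36, r, 6, 39, m), (28, 24, 36, r, 6, 9, v), (28, 24, 36, s, 6, 15, v), (28, 33, 30, d, 32, 30, n), (28, 33, 30, r, 6, 14, c), (28, 33, 30, r, 6, 39, m), (28, 33, 30, r, 6, 9, v), (28, 33, 30, s, 6, 15, v), (28, 35, 32, d, 32, 30, n), (28, 35, 32, r, 6, 14, c), (28, 35, 32, r, 6, 39, m), (28, 35, 32, r, 6, 9, v), (28, 35, 32, s, 6, 15, v), (40, 27, 15, c, 26, 31, b), (40, 37, 19, c, 26, 31, b)}.
π[G, E, C, F, D]: project onto (G, E, C, F, D) → {(15, w, 11, 10, 13), (17, d, 35, 32, 30), (17, r, 35, 6, 14), (17, r, 35, 6, 39), (17, r, 35, 6, 9), (17, s, 35, 6, 15), (24, d, 36, 32, 30), (24, r, 36, 6, 14), (24, r, 36, 6, 39), (24, r, 36, 6, 9), (24, s, 36, 6, 15), (27, c, 15, 26, 31), (33, d, 30, 32, 30), (33, r, 30, 6, 14), (33, r, 30, 6, 39), (33, r, 30, 6, 9), (33, s, 30, 6, 15), (35, d, 32, 32, 30), (35, r, 32, 6, 14), (35, r, 32, 6, 39), (35, r, 32, 6, 9), (35, s, 32, 6, 15), (37, c, 19, 26, 31), (6, c, 11, 1, 31), (6, c, 11, 2, 31)}
Selection G > 17: {(24, d, 36, 32, 30), (24, r, 36, 6, 14), (24, r, 36, 6, 39), (24, r, 36, 6, 9), (24, s, 36, 6, 15), (27, c, 15, 26, 31), (33, d, 30, 32, 30), (33, r, 30, 6, 14), (33, r, 30, 6, 39), (33, r, 30, 6, 9), (33, s, 30, 6, 15), (35, d, 32, 32, 30), (35, r, 32, 6, 14), (35, r, 32, 6, 39), (35, r, 32, 6, 9), (35, s, 32, 6, 15), (37, c, 19, 26, 31)}
π[E, C]: project onto (E, C) (6 duplicate(s) eliminated) → {(c, 15), (c, 19), (d, 30), (d, 32), (d, 36), (r, 30), (r, 32), (r, 36), (s, 30), (s, 32), (s, 36)}

{(c, 15), (c, 19), (d, 30), (d, 32), (d, 36), (r, 30), (r, 32), (r, 36), (s, 30), (s, 32), (s, 36)}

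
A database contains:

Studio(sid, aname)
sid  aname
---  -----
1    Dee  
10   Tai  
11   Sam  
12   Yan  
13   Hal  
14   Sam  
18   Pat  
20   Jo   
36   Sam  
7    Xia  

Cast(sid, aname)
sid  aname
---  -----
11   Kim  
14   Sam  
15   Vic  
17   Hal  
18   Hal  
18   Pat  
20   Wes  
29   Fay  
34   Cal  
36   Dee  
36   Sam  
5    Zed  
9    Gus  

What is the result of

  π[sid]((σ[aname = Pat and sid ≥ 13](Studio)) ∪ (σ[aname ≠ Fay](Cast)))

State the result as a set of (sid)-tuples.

{11, 14, 15, 17, 18, 20, 34, 36, 5, 9}

Selection aname = Pat and sid ≥ 13: {(18, Pat)}
Selection aname ≠ Fay: {(11, Kim), (14, Sam), (15, Vic), (17, Hal), (18, Hal), (18, Pat), (20, Wes), (34, Cal), (36, Dee), (36, Sam), (5, Zed), (9, Gus)}
Set union of the two operands is {(11, Kim), (14, Sam), (15, Vic), (17, Hal), (18, Hal), (18, Pat), (20, Wes), (34, Cal), (36, Dee), (36, Sam), (5, Zed), (9, Gus)}.
Keep only column(s) sid (2 duplicate(s) eliminated): {11, 14, 15, 17, 18, 20, 34, 36, 5, 9}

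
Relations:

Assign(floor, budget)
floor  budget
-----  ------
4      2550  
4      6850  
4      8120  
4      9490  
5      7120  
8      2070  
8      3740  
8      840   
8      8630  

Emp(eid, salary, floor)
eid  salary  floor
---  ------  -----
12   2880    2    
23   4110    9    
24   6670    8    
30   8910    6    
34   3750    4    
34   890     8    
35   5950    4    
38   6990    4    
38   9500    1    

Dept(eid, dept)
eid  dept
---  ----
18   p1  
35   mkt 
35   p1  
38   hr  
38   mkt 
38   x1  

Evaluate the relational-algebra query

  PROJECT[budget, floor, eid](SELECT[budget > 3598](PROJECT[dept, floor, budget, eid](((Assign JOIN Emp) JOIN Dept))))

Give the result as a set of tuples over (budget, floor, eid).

Natural join on floor: {(4, 2550, 34, 3750), (4, 2550, 35, 5950), (4, 2550, 38, 6990), (4, 6850, 34, 3750), (4, 6850, 35, 5950), (4, 6850, 38, 6990), (4, 8120, 34, 3750), (4, 8120, 35, 5950), (4, 8120, 38, 6990), (4, 9490, 34, 3750), (4, 9490, 35, 5950), (4, 9490, 38, 6990), (8, 2070, 24, 6670), (8, 2070, 34, 890), (8, 3740, 24, 6670), (8, 3740, 34, 890), (8, 840, 24, 6670), (8, 840, 34, 890), (8, 8630, 24, 6670), (8, 8630, 34, 890)}
Natural join on eid: {(4, 2550, 35, 5950, mkt), (4, 2550, 35, 5950, p1), (4, 2550, 38, 6990, hr), (4, 2550, 38, 6990, mkt), (4, 2550, 38, 6990, x1), (4, 6850, 35, 5950, mkt), (4, 6850, 35, 5950, p1), (4, 6850, 38, 6990, hr), (4, 6850, 38, 6990, mkt), (4, 6850, 38, 6990, x1), (4, 8120, 35, 5950, mkt), (4, 8120, 35, 5950, p1), (4, 8120, 38, 6990, hr), (4, 8120, 38, 6990, mkt), (4, 8120, 38, 6990, x1), (4, 9490, 35, 5950, mkt), (4, 9490, 35, 5950, p1), (4, 9490, 38, 6990, hr), (4, 9490, 38, 6990, mkt), (4, 9490, 38, 6990, x1)}
π_{dept, floor, budget, eid} gives {(hr, 4, 2550, 38), (hr, 4, 6850, 38), (hr, 4, 8120, 38), (hr, 4, 9490, 38), (mkt, 4, 2550, 35), (mkt, 4, 2550, 38), (mkt, 4, 6850, 35), (mkt, 4, 6850, 38), (mkt, 4, 8120, 35), (mkt, 4, 8120, 38), (mkt, 4, 9490, 35), (mkt, 4, 9490, 38), (p1, 4, 2550, 35), (p1, 4, 6850, 35), (p1, 4, 8120, 35), (p1, 4, 9490, 35), (x1, 4, 2550, 38), (x1, 4, 6850, 38), (x1, 4, 8120, 38), (x1, 4, 9490, 38)}.
Apply σ_{budget > 3598}; surviving tuples: {(hr, 4, 6850, 38), (hr, 4, 8120, 38), (hr, 4, 9490, 38), (mkt, 4, 6850, 35), (mkt, 4, 6850, 38), (mkt, 4, 8120, 35), (mkt, 4, 8120, 38), (mkt, 4, 9490, 35), (mkt, 4, 9490, 38), (p1, 4, 6850, 35), (p1, 4, 8120, 35), (p1, 4, 9490, 35), (x1, 4, 6850, 38), (x1, 4, 8120, 38), (x1, 4, 9490, 38)}
π_{budget, floor, eid} gives {(6850, 4, 35), (6850, 4, 38), (8120, 4, 35), (8120, 4, 38), (9490, 4, 35), (9490, 4, 38)} (9 duplicate(s) eliminated).

{(6850, 4, 35), (6850, 4, 38), (8120, 4, 35), (8120, 4, 38), (9490, 4, 35), (9490, 4, 38)}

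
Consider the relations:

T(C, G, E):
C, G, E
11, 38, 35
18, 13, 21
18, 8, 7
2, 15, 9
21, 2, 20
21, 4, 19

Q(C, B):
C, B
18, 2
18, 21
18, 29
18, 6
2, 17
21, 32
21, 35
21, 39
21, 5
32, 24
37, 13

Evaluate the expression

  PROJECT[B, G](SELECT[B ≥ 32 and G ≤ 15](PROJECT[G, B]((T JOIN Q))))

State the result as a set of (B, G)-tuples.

{(32, 2), (32, 4), (35, 2), (35, 4), (39, 2), (39, 4)}

Joining T and Q on C yields {(18, 13, 21, 2), (18, 13, 21, 21), (18, 13, 21, 29), (18, 13, 21, 6), (18, 8, 7, 2), (18, 8, 7, 21), (18, 8, 7, 29), (18, 8, 7, 6), (2, 15, 9, 17), (21, 2, 20, 32), (21, 2, 20, 35), (21, 2, 20, 39), (21, 2, 20, 5), (21, 4, 19, 32), (21, 4, 19, 35), (21, 4, 19, 39), (21, 4, 19, 5)}.
Projecting to G, B: {(13, 2), (13, 21), (13, 29), (13, 6), (15, 17), (2, 32), (2, 35), (2, 39), (2, 5), (4, 32), (4, 35), (4, 39), (4, 5), (8, 2), (8, 21), (8, 29), (8, 6)}
Apply σ_{B ≥ 32 and G ≤ 15}; surviving tuples: {(2, 32), (2, 35), (2, 39), (4, 32), (4, 35), (4, 39)}
Projecting to B, G: {(32, 2), (32, 4), (35, 2), (35, 4), (39, 2), (39, 4)}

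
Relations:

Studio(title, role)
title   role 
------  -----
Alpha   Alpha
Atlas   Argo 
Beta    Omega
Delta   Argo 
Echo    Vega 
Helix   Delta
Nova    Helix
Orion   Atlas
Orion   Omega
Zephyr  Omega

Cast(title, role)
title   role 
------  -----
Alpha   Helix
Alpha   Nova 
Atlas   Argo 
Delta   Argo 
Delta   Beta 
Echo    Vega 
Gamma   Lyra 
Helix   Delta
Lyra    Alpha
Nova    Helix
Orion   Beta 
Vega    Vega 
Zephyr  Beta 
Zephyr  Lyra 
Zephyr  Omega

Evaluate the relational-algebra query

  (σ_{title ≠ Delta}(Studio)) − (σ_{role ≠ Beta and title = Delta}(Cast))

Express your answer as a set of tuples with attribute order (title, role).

Selection title ≠ Delta: {(Alpha, Alpha), (Atlas, Argo), (Beta, Omega), (Echo, Vega), (Helix, Delta), (Nova, Helix), (Orion, Atlas), (Orion, Omega), (Zephyr, Omega)}
Selection role ≠ Beta and title = Delta: {(Delta, Argo)}
Set difference of the two operands is {(Alpha, Alpha), (Atlas, Argo), (Beta, Omega), (Echo, Vega), (Helix, Delta), (Nova, Helix), (Orion, Atlas), (Orion, Omega), (Zephyr, Omega)}.

{(Alpha, Alpha), (Atlas, Argo), (Beta, Omega), (Echo, Vega), (Helix, Delta), (Nova, Helix), (Orion, Atlas), (Orion, Omega), (Zephyr, Omega)}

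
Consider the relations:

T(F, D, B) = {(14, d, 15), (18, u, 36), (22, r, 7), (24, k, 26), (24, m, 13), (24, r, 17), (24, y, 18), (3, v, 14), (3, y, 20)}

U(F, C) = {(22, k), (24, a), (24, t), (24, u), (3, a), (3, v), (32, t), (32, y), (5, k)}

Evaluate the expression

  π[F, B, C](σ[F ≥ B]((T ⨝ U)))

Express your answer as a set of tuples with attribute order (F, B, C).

{(22, 7, k), (24, 13, a), (24, 13, t), (24, 13, u), (24, 17, a), (24, 17, t), (24, 17, u), (24, 18, a), (24, 18, t), (24, 18, u)}

Joining T and U on F yields {(22, r, 7, k), (24, k, 26, a), (24, k, 26, t), (24, k, 26, u), (24, m, 13, a), (24, m, 13, t), (24, m, 13, u), (24, r, 17, a), (24, r, 17, t), (24, r, 17, u), (24, y, 18, a), (24, y, 18, t), (24, y, 18, u), (3, v, 14, a), (3, v, 14, v), (3, y, 20, a), (3, y, 20, v)}.
Selection F ≥ B: {(22, r, 7, k), (24, m, 13, a), (24, m, 13, t), (24, m, 13, u), (24, r, 17, a), (24, r, 17, t), (24, r, 17, u), (24, y, 18, a), (24, y, 18, t), (24, y, 18, u)}
π_{F, B, C} gives {(22, 7, k), (24, 13, a), (24, 13, t), (24, 13, u), (24, 17, a), (24, 17, t), (24, 17, u), (24, 18, a), (24, 18, t), (24, 18, u)}.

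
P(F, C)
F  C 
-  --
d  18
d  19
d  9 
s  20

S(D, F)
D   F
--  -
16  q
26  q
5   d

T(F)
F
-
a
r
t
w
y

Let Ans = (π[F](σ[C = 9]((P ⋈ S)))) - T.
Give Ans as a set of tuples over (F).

{d}

Natural join on F: {(d, 18, 5), (d, 19, 5), (d, 9, 5)}
σ[C = 9]: keep tuples satisfying C = 9 → {(d, 9, 5)}
Projecting to F: {d}
Taking the difference: {d}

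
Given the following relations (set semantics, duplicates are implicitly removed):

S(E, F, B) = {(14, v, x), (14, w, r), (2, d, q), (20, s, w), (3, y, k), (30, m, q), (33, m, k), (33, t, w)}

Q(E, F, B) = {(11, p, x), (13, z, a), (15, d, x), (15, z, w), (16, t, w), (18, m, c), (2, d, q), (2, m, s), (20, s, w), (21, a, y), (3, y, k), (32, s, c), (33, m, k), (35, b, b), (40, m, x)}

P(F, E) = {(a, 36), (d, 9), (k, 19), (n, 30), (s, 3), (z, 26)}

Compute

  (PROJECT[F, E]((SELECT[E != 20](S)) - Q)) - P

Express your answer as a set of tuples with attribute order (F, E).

{(m, 30), (t, 33), (v, 14), (w, 14)}

Selection E != 20: {(14, v, x), (14, w, r), (2, d, q), (3, y, k), (30, m, q), (33, m, k), (33, t, w)}
Taking the difference: {(14, v, x), (14, w, r), (30, m, q), (33, t, w)}
π_{F, E} gives {(m, 30), (t, 33), (v, 14), (w, 14)}.
Taking the difference: {(m, 30), (t, 33), (v, 14), (w, 14)}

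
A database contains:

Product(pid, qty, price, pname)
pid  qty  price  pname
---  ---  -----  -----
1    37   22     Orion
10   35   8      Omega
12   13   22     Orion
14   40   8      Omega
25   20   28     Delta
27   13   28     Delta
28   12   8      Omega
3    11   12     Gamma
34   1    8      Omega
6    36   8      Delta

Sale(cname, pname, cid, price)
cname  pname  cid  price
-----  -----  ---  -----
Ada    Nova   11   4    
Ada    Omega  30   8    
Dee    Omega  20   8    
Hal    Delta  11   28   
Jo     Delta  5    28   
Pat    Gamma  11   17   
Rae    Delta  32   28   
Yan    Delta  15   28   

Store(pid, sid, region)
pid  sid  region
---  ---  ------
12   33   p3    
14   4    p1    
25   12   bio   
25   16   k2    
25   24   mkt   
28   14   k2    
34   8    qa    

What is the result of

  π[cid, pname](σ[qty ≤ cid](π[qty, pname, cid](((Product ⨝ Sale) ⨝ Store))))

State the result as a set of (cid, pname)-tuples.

Product ⋈ Sale (natural join on price, pname): {(10, 35, 8, Omega, Ada, 30), (10, 35, 8, Omega, Dee, 20), (14, 40, 8, Omega, Ada, 30), (14, 40, 8, Omega, Dee, 20), (25, 20, 28, Delta, Hal, 11), (25, 20, 28, Delta, Jo, 5), (25, 20, 28, Delta, Rae, 32), (25, 20, 28, Delta, Yan, 15), (27, 13, 28, Delta, Hal, 11), (27, 13, 28, Delta, Jo, 5), (27, 13, 28, Delta, Rae, 32), (27, 13, 28, Delta, Yan, 15), (28, 12, 8, Omega, Ada, 30), (28, 12, 8, Omega, Dee, 20), (34, 1, 8, Omega, Ada, 30), (34, 1, 8, Omega, Dee, 20)}
(Product ⨝ Sale) ⋈ Store (natural join on pid): {(14, 40, 8, Omega, Ada, 30, 4, p1), (14, 40, 8, Omega, Dee, 20, 4, p1), (25, 20, 28, Delta, Hal, 11, 12, bio), (25, 20, 28, Delta, Hal, 11, 16, k2), (25, 20, 28, Delta, Hal, 11, 24, mkt), (25, 20, 28, Delta, Jo, 5, 12, bio), (25, 20, 28, Delta, Jo, 5, 16, k2), (25, 20, 28, Delta, Jo, 5, 24, mkt), (25, 20, 28, Delta, Rae, 32, 12, bio), (25, 20, 28, Delta, Rae, 32, 16, k2), (25, 20, 28, Delta, Rae, 32, 24, mkt), (25, 20, 28, Delta, Yan, 15, 12, bio), (25, 20, 28, Delta, Yan, 15, 16, k2), (25, 20, 28, Delta, Yan, 15, 24, mkt), (28, 12, 8, Omega, Ada, 30, 14, k2), (28, 12, 8, Omega, Dee, 20, 14, k2), (34, 1, 8, Omega, Ada, 30, 8, qa), (34, 1, 8, Omega, Dee, 20, 8, qa)}
Keep only column(s) qty, pname, cid (8 duplicate(s) eliminated): {(1, Omega, 20), (1, Omega, 30), (12, Omega, 20), (12, Omega, 30), (20, Delta, 11), (20, Delta, 15), (20, Delta, 32), (20, Delta, 5), (40, Omega, 20), (40, Omega, 30)}
Selection qty ≤ cid: {(1, Omega, 20), (1, Omega, 30), (12, Omega, 20), (12, Omega, 30), (20, Delta, 32)}
Keep only column(s) cid, pname (2 duplicate(s) eliminated): {(20, Omega), (30, Omega), (32, Delta)}

{(20, Omega), (30, Omega), (32, Delta)}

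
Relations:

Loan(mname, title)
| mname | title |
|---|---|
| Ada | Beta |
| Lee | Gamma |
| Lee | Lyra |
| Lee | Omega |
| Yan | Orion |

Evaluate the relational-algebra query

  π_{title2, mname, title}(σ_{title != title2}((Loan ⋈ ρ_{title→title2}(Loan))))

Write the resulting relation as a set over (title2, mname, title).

ρ[title→title2]: schema becomes (mname, title2); tuples unchanged.
Joining Loan and ρ_{title→title2}(Loan) on mname yields {(Ada, Beta, Beta), (Lee, Gamma, Gamma), (Lee, Gamma, Lyra), (Lee, Gamma, Omega), (Lee, Lyra, Gamma), (Lee, Lyra, Lyra), (Lee, Lyra, Omega), (Lee, Omega, Gamma), (Lee, Omega, Lyra), (Lee, Omega, Omega), (Yan, Orion, Orion)}.
σ[title != title2]: keep tuples satisfying title != title2 → {(Lee, Gamma, Lyra), (Lee, Gamma, Omega), (Lee, Lyra, Gamma), (Lee, Lyra, Omega), (Lee, Omega, Gamma), (Lee, Omega, Lyra)}
π[title2, mname, title]: project onto (title2, mname, title) → {(Gamma, Lee, Lyra), (Gamma, Lee, Omega), (Lyra, Lee, Gamma), (Lyra, Lee, Omega), (Omega, Lee, Gamma), (Omega, Lee, Lyra)}

{(Gamma, Lee, Lyra), (Gamma, Lee, Omega), (Lyra, Lee, Gamma), (Lyra, Lee, Omega), (Omega, Lee, Gamma), (Omega, Lee, Lyra)}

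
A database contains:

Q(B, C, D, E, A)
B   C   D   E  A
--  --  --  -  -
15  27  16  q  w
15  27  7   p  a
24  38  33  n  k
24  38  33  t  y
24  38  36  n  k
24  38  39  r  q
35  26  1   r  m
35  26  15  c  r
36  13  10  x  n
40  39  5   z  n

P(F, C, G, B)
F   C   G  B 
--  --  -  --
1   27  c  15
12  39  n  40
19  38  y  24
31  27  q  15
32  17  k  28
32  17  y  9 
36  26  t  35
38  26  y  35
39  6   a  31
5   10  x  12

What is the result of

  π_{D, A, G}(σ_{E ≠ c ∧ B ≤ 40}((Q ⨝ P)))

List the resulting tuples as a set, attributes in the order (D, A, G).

{(1, m, t), (1, m, y), (16, w, c), (16, w, q), (33, k, y), (33, y, y), (36, k, y), (39, q, y), (5, n, n), (7, a, c), (7, a, q)}

Q ⋈ P (natural join on B, C): {(15, 27, 16, q, w, 1, c), (15, 27, 16, q, w, 31, q), (15, 27, 7, p, a, 1, c), (15, 27, 7, p, a, 31, q), (24, 38, 33, n, k, 19, y), (24, 38, 33, t, y, 19, y), (24, 38, 36, n, k, 19, y), (24, 38, 39, r, q, 19, y), (35, 26, 1, r, m, 36, t), (35, 26, 1, r, m, 38, y), (35, 26, 15, c, r, 36, t), (35, 26, 15, c, r, 38, y), (40, 39, 5, z, n, 12, n)}
Apply σ_{E ≠ c ∧ B ≤ 40}; surviving tuples: {(15, 27, 16, q, w, 1, c), (15, 27, 16, q, w, 31, q), (15, 27, 7, p, a, 1, c), (15, 27, 7, p, a, 31, q), (24, 38, 33, n, k, 19, y), (24, 38, 33, t, y, 19, y), (24, 38, 36, n, k, 19, y), (24, 38, 39, r, q, 19, y), (35, 26, 1, r, m, 36, t), (35, 26, 1, r, m, 38, y), (40, 39, 5, z, n, 12, n)}
Keep only column(s) D, A, G: {(1, m, t), (1, m, y), (16, w, c), (16, w, q), (33, k, y), (33, y, y), (36, k, y), (39, q, y), (5, n, n), (7, a, c), (7, a, q)}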